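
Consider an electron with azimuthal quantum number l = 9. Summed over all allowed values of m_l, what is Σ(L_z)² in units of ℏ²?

Σ(L_z)² = 570 ℏ²

m_l runs from −9 to 9, i.e. {-9, -8, -7, -6, -5, -4, -3, -2, -1, 0, 1, 2, 3, 4, 5, 6, 7, 8, 9}.
Σ m_l² = 2·(1 + 4 + 9 + 16 + 25 + 36 + 49 + 64 + 81) = 570.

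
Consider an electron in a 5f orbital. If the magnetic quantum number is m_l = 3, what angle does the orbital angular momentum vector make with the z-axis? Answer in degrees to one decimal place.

θ ≈ 30.0°

5f means n = 5, l = 3.
|L| = √(l(l+1)) ℏ = 2√3 ℏ.
L_z = m_l ℏ = 3ℏ.
cos θ = L_z/|L| = 3/√12, so θ ≈ 30.0°.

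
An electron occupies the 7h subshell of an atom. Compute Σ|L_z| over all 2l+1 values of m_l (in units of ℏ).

For 7h, l = 5.
The allowed m_l values are -5, -4, -3, -2, -1, 0, 1, 2, 3, 4, 5.
Σ|m_l| = 2(1+2+…+5) = 30.

Σ|L_z| = 30 ℏ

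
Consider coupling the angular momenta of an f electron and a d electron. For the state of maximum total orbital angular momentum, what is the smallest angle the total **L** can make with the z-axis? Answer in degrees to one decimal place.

θ_min ≈ 24.1°

L runs from |3 − 2| = 1 to 3 + 2 = 5.
So L can be 1, 2, 3, 4, 5.
The maximum is L = 5, with |L_tot| = ℏ√(5·6) = √30 ℏ.
The minimum angle with z is arccos(5/√30) ≈ 24.1°.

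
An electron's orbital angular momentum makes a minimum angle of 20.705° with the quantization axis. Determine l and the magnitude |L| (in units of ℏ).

cos²θ_min = l/(l+1) = 0.8750.
Solving: l = 7.
Then |L| = ℏ√(7·8) = 2√14 ℏ.

l = 7, |L| = 2√14 ℏ ≈ 7.483ℏ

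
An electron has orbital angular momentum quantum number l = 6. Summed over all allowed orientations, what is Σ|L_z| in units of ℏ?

Σ|L_z| = 42 ℏ

m_l ∈ {-6, -5, -4, -3, -2, -1, 0, 1, 2, 3, 4, 5, 6}.
Σ|m_l| = 2(1+2+…+6) = 42.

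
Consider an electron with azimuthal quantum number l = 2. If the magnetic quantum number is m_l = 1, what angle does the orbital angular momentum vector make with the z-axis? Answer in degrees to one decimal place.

|L|² = l(l+1)ℏ² = 6ℏ², so |L| = √6 ℏ.
L_z = m_l ℏ = 1ℏ.
cos θ = L_z/|L| = 1/√6, so θ ≈ 65.9°.

θ ≈ 65.9°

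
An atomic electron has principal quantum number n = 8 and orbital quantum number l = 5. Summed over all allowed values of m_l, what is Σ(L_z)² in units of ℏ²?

The allowed m_l values are -5, -4, -3, -2, -1, 0, 1, 2, 3, 4, 5.
Σ m_l² = l(l+1)(2l+1)/3 = 5·6·11/3 = 110.

Σ(L_z)² = 110 ℏ²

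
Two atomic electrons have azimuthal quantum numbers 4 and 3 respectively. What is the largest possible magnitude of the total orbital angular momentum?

The total orbital quantum number L ranges from |l₁ − l₂| to l₁ + l₂ in integer steps.
So L can be 1, 2, 3, 4, 5, 6, 7.
The largest magnitude corresponds to L = 7: |L_tot| = ℏ√(7·8) = 2√14 ℏ.

|L_tot|_max = 2√14 ℏ ≈ 7.483ℏ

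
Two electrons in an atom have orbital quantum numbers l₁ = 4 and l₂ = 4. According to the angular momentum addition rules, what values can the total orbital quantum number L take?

The total orbital quantum number L ranges from |l₁ − l₂| to l₁ + l₂ in integer steps.
So L can be 0, 1, 2, 3, 4, 5, 6, 7, 8.

L = 0, 1, 2, 3, 4, 5, 6, 7, 8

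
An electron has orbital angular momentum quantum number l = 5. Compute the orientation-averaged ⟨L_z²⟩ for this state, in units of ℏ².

m_l runs from −5 to 5, i.e. {-5, -4, -3, -2, -1, 0, 1, 2, 3, 4, 5}.
Average of L_z² over 11 states: 110/11 ℏ² = 10 ℏ².

⟨L_z²⟩ = 10 ℏ²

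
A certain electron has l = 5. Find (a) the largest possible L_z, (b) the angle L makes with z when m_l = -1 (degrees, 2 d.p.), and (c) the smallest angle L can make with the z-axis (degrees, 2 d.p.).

L_z,max = 5ℏ; θ(m_l=-1) ≈ 100.52°; θ_min ≈ 24.09°

L_z,max = lℏ = 5ℏ.
For m_l = -1: cos θ = -1/√30, θ ≈ 100.52°.
cos θ_min = 5/√30, so θ_min ≈ 24.09°.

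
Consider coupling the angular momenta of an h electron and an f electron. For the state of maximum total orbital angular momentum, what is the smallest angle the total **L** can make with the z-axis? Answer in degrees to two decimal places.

By the triangle rule, |l₁ − l₂| ≤ L ≤ l₁ + l₂.
L ∈ {2, 3, 4, 5, 6, 7, 8}.
The maximum is L = 8, with |L_tot| = ℏ√(8·9) = 6√2 ℏ.
The minimum angle with z is arccos(8/√72) ≈ 19.47°.

θ_min ≈ 19.47°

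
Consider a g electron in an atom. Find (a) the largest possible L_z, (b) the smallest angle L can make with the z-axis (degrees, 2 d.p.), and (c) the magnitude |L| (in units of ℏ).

L_z,max = 4ℏ; θ_min ≈ 26.57°; |L| = 2√5 ℏ ≈ 4.472ℏ

For a g orbital, l = 4.
L_z,max = lℏ = 4ℏ.
cos θ_min = 4/√20, so θ_min ≈ 26.57°.
|L| = ℏ√(4·5) = 2√5 ℏ ≈ 4.472ℏ.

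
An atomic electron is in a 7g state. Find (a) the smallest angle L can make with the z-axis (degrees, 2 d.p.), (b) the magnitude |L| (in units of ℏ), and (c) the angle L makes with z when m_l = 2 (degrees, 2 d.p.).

7g means n = 7, l = 4.
cos θ_min = 4/√20, so θ_min ≈ 26.57°.
|L| = ℏ√(4·5) = 2√5 ℏ ≈ 4.472ℏ.
For m_l = 2: cos θ = 2/√20, θ ≈ 63.43°.

θ_min ≈ 26.57°; |L| = 2√5 ℏ ≈ 4.472ℏ; θ(m_l=2) ≈ 63.43°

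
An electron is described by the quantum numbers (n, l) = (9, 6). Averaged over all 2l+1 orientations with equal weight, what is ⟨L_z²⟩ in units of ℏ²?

m_l runs from −6 to 6, i.e. {-6, -5, -4, -3, -2, -1, 0, 1, 2, 3, 4, 5, 6}.
⟨L_z²⟩ = ℏ²·l(l+1)/3 = 14ℏ².

⟨L_z²⟩ = 14 ℏ²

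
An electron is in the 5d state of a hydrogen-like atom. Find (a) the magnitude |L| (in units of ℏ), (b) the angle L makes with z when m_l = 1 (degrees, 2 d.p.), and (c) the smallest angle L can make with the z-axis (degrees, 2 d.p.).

|L| = √6 ℏ ≈ 2.449ℏ; θ(m_l=1) ≈ 65.91°; θ_min ≈ 35.26°

For 5d, l = 2.
|L| = ℏ√(2·3) = √6 ℏ ≈ 2.449ℏ.
For m_l = 1: cos θ = 1/√6, θ ≈ 65.91°.
cos θ_min = 2/√6, so θ_min ≈ 35.26°.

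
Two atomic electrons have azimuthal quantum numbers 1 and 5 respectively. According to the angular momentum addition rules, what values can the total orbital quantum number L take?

L runs from |1 − 5| = 4 to 1 + 5 = 6.
So L can be 4, 5, 6.

L = 4, 5, 6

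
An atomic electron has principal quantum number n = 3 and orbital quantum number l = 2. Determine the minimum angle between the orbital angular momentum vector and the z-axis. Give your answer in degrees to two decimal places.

|L|² = l(l+1)ℏ² = 6ℏ², so |L| = √6 ℏ.
The smallest angle corresponds to the largest L_z, i.e. m_l = l = 2, giving L_z = 2ℏ.
cos θ_min = 2/√6, so θ_min ≈ 35.26°.

θ_min ≈ 35.26°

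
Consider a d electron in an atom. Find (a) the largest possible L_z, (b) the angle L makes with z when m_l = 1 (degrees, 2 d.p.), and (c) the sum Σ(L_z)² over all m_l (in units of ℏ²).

L_z,max = 2ℏ; θ(m_l=1) ≈ 65.91°; Σ(L_z)² = 10 ℏ²

For a d orbital, l = 2.
L_z,max = lℏ = 2ℏ.
For m_l = 1: cos θ = 1/√6, θ ≈ 65.91°.
Σ m_l² = 10, so Σ(L_z)² = 10 ℏ².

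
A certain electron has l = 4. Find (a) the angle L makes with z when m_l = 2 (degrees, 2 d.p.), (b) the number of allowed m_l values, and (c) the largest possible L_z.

θ(m_l=2) ≈ 63.43°; 9 values; L_z,max = 4ℏ

For m_l = 2: cos θ = 2/√20, θ ≈ 63.43°.
There are 2l+1 = 9 values of m_l.
L_z,max = lℏ = 4ℏ.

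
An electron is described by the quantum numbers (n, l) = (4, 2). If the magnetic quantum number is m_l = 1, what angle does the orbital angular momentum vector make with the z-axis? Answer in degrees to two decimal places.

|L| = √(l(l+1)) ℏ = √6 ℏ.
L_z = m_l ℏ = 1ℏ.
cos θ = L_z/|L| = 1/√6, so θ ≈ 65.91°.

θ ≈ 65.91°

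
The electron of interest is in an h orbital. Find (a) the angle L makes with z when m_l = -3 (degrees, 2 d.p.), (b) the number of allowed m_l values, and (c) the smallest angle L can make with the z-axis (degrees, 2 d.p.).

θ(m_l=-3) ≈ 123.21°; 11 values; θ_min ≈ 24.09°

An h state has l = 5.
For m_l = -3: cos θ = -3/√30, θ ≈ 123.21°.
There are 2l+1 = 11 values of m_l.
cos θ_min = 5/√30, so θ_min ≈ 24.09°.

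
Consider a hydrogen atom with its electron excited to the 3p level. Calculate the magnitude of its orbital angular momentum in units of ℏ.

|L| = √2 ℏ ≈ 1.414ℏ

The 3p level has l = 1.
|L| = ℏ√(l(l+1)) = ℏ√(1·2) = √2 ℏ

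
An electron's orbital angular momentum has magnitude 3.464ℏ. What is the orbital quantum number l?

(|L|/ℏ)² = l(l+1) = 12.
l² + l − 12 = 0 ⇒ l = 3.

l = 3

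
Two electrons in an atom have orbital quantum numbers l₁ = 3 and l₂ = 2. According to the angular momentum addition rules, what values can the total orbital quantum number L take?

By the triangle rule, |l₁ − l₂| ≤ L ≤ l₁ + l₂.
L ∈ {1, 2, 3, 4, 5}.

L = 1, 2, 3, 4, 5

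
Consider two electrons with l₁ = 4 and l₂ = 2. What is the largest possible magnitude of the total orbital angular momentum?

L runs from |4 − 2| = 2 to 4 + 2 = 6.
So L can be 2, 3, 4, 5, 6.
The largest magnitude corresponds to L = 6: |L_tot| = ℏ√(6·7) = √42 ℏ.

|L_tot|_max = √42 ℏ ≈ 6.481ℏ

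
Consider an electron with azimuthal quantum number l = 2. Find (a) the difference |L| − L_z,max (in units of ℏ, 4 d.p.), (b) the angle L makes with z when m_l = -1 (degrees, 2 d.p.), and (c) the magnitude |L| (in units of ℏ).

|L|−L_z,max ≈ 0.4495ℏ; θ(m_l=-1) ≈ 114.09°; |L| = √6 ℏ ≈ 2.449ℏ

|L| − L_z,max = (√6 − 2)ℏ ≈ 0.4495ℏ.
For m_l = -1: cos θ = -1/√6, θ ≈ 114.09°.
|L| = ℏ√(2·3) = √6 ℏ ≈ 2.449ℏ.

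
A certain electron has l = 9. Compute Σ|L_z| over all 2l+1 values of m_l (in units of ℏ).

m_l ∈ {-9, -8, -7, -6, -5, -4, -3, -2, -1, 0, 1, 2, 3, 4, 5, 6, 7, 8, 9}.
Σ|m_l| = l(l+1) = 90.

Σ|L_z| = 90 ℏ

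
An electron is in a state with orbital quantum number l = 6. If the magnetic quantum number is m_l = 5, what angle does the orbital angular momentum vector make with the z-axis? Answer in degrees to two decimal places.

θ ≈ 39.51°

|L| = ℏ√(l(l+1)) = √42 ℏ.
L_z = m_l ℏ = 5ℏ.
cos θ = L_z/|L| = 5/√42, so θ ≈ 39.51°.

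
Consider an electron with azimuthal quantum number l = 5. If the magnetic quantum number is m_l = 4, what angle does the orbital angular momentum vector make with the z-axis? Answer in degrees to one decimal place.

|L| = ℏ√(l(l+1)) = √30 ℏ.
L_z = m_l ℏ = 4ℏ.
cos θ = L_z/|L| = 4/√30, so θ ≈ 43.1°.

θ ≈ 43.1°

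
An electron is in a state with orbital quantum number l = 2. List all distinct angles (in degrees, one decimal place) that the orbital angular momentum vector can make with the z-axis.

|L|² = l(l+1)ℏ² = 6ℏ², so |L| = √6 ℏ.
cos θ = m_l/√6 for each m_l ∈ {-2, -1, 0, 1, 2}.

θ ∈ {35.3°, 65.9°, 90.0°, 114.1°, 144.7°}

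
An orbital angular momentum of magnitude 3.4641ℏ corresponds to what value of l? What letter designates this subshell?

|L| = ℏ√(l(l+1)), so l(l+1) = 12.
Solving: l = 3.

l = 3 (f orbital)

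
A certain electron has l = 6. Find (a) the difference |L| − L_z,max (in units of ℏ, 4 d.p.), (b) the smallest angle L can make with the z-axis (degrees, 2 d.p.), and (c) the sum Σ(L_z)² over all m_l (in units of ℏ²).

|L| − L_z,max = (√42 − 6)ℏ ≈ 0.4807ℏ.
cos θ_min = 6/√42, so θ_min ≈ 22.21°.
Σ m_l² = 182, so Σ(L_z)² = 182 ℏ².

|L|−L_z,max ≈ 0.4807ℏ; θ_min ≈ 22.21°; Σ(L_z)² = 182 ℏ²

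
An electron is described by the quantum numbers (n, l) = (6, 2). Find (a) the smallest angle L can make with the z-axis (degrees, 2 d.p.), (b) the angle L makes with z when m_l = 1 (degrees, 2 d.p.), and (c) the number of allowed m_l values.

cos θ_min = 2/√6, so θ_min ≈ 35.26°.
For m_l = 1: cos θ = 1/√6, θ ≈ 65.91°.
There are 2l+1 = 5 values of m_l.

θ_min ≈ 35.26°; θ(m_l=1) ≈ 65.91°; 5 values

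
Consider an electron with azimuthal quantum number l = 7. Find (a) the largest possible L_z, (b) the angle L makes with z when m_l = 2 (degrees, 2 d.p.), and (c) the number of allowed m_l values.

L_z,max = 7ℏ; θ(m_l=2) ≈ 74.50°; 15 values

L_z,max = lℏ = 7ℏ.
For m_l = 2: cos θ = 2/√56, θ ≈ 74.50°.
There are 2l+1 = 15 values of m_l.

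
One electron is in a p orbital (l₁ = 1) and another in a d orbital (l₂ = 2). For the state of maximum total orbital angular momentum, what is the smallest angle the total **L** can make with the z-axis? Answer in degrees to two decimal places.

Angular momentum addition gives L = |l₁ − l₂|, …, l₁ + l₂.
So L can be 1, 2, 3.
The maximum is L = 3, with |L_tot| = ℏ√(3·4) = 2√3 ℏ.
The minimum angle with z is arccos(3/√12) ≈ 30.00°.

θ_min ≈ 30.00°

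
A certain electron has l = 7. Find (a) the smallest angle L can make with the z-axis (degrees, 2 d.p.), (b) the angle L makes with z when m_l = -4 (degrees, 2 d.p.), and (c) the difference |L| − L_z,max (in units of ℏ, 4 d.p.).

θ_min ≈ 20.70°; θ(m_l=-4) ≈ 122.31°; |L|−L_z,max ≈ 0.4833ℏ

cos θ_min = 7/√56, so θ_min ≈ 20.70°.
For m_l = -4: cos θ = -4/√56, θ ≈ 122.31°.
|L| − L_z,max = (2√14 − 7)ℏ ≈ 0.4833ℏ.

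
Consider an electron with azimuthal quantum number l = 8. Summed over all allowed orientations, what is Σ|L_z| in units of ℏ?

Σ|L_z| = 72 ℏ

m_l ∈ {-8, -7, -6, -5, -4, -3, -2, -1, 0, 1, 2, 3, 4, 5, 6, 7, 8}.
Σ|m_l| = 2(1+2+…+8) = 72.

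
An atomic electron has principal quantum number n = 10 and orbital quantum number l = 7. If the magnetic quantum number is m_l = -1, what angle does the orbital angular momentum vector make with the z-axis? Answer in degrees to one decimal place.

θ ≈ 97.7°

|L|² = l(l+1)ℏ² = 56ℏ², so |L| = 2√14 ℏ.
L_z = m_l ℏ = −1ℏ.
cos θ = L_z/|L| = -1/√56, so θ ≈ 97.7°.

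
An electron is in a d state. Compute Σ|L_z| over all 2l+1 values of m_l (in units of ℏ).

D corresponds to l = 2.
m_l runs from −2 to 2, i.e. {-2, -1, 0, 1, 2}.
Σ|m_l| = 2·2(2+1)/2 = 6.

Σ|L_z| = 6 ℏ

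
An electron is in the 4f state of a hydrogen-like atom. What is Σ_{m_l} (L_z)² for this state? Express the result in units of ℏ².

For 4f, l = 3.
m_l runs from −3 to 3, i.e. {-3, -2, -1, 0, 1, 2, 3}.
Σ m_l² = 2·(1 + 4 + 9) = 28.

Σ(L_z)² = 28 ℏ²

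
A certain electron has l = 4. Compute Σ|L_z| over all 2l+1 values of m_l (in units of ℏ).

Σ|L_z| = 20 ℏ

The allowed m_l values are -4, -3, -2, -1, 0, 1, 2, 3, 4.
Σ|m_l| = 2·4(4+1)/2 = 20.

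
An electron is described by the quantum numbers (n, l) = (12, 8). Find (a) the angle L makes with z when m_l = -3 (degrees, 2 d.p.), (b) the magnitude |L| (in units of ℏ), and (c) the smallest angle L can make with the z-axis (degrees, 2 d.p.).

For m_l = -3: cos θ = -3/√72, θ ≈ 110.70°.
|L| = ℏ√(8·9) = 6√2 ℏ ≈ 8.485ℏ.
cos θ_min = 8/√72, so θ_min ≈ 19.47°.

θ(m_l=-3) ≈ 110.70°; |L| = 6√2 ℏ ≈ 8.485ℏ; θ_min ≈ 19.47°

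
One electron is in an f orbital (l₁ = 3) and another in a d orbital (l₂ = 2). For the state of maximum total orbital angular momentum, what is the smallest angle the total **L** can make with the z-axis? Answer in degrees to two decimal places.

L runs from |3 − 2| = 1 to 3 + 2 = 5.
L ∈ {1, 2, 3, 4, 5}.
The maximum is L = 5, with |L_tot| = ℏ√(5·6) = √30 ℏ.
The minimum angle with z is arccos(5/√30) ≈ 24.09°.

θ_min ≈ 24.09°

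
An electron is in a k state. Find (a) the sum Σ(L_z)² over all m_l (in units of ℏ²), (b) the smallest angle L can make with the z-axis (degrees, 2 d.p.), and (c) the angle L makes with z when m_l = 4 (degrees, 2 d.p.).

Σ(L_z)² = 280 ℏ²; θ_min ≈ 20.70°; θ(m_l=4) ≈ 57.69°

A k state has l = 7.
Σ m_l² = 280, so Σ(L_z)² = 280 ℏ².
cos θ_min = 7/√56, so θ_min ≈ 20.70°.
For m_l = 4: cos θ = 4/√56, θ ≈ 57.69°.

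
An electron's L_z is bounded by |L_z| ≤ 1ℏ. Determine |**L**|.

The maximum L_z equals lℏ, giving l = 1.
|L| = ℏ√(l(l+1)) = √2 ℏ.

|L| = √2 ℏ ≈ 1.414ℏ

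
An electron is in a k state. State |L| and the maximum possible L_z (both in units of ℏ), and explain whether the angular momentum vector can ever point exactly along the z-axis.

The letter k corresponds to l = 7.
|L| = 2√14 ℏ ≈ 7.4833ℏ, while L_z,max = lℏ = 7ℏ.
Since |L| > L_z,max, the vector can never point exactly along z; the closest it comes is θ_min = arccos(7/√56) ≈ 20.7°.

No: L_z,max = 7ℏ < |L| = 2√14 ℏ ≈ 7.483ℏ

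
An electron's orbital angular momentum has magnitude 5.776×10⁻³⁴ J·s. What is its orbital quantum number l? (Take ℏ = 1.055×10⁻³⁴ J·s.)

|L|/ℏ = (5.776×10⁻³⁴)/(1.055×10⁻³⁴) ≈ 5.475.
l(l+1) ≈ 5.475² ≈ 29.97, so l = 5.

l = 5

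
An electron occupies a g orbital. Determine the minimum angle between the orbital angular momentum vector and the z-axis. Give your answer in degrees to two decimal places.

θ_min ≈ 26.57°

The letter g corresponds to l = 4.
|L| = √(l(l+1)) ℏ = 2√5 ℏ.
The smallest angle corresponds to the largest L_z, i.e. m_l = l = 4, giving L_z = 4ℏ.
cos θ_min = 4/√20, so θ_min ≈ 26.57°.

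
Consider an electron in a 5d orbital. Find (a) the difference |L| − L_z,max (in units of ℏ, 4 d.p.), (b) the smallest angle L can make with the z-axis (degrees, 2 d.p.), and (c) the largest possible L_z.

|L|−L_z,max ≈ 0.4495ℏ; θ_min ≈ 35.26°; L_z,max = 2ℏ

For 5d, l = 2.
|L| − L_z,max = (√6 − 2)ℏ ≈ 0.4495ℏ.
cos θ_min = 2/√6, so θ_min ≈ 35.26°.
L_z,max = lℏ = 2ℏ.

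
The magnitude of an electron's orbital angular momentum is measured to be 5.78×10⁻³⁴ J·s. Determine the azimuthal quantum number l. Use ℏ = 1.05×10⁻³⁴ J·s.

Dividing by ℏ: |L|/ℏ ≈ 5.505.
l(l+1) ≈ 5.505² ≈ 30.30, so l = 5.

l = 5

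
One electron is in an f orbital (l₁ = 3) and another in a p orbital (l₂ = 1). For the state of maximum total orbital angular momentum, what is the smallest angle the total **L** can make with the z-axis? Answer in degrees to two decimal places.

θ_min ≈ 26.57°

L runs from |3 − 1| = 2 to 3 + 1 = 4.
So L can be 2, 3, 4.
The maximum is L = 4, with |L_tot| = ℏ√(4·5) = 2√5 ℏ.
The minimum angle with z is arccos(4/√20) ≈ 26.57°.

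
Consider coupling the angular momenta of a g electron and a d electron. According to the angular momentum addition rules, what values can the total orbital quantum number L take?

The total orbital quantum number L ranges from |l₁ − l₂| to l₁ + l₂ in integer steps.
So L can be 2, 3, 4, 5, 6.

L = 2, 3, 4, 5, 6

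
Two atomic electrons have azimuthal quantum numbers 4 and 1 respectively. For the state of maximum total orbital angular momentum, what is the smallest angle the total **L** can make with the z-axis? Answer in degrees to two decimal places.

By the triangle rule, |l₁ − l₂| ≤ L ≤ l₁ + l₂.
Allowed values: L = 3, 4, 5.
The maximum is L = 5, with |L_tot| = ℏ√(5·6) = √30 ℏ.
The minimum angle with z is arccos(5/√30) ≈ 24.09°.

θ_min ≈ 24.09°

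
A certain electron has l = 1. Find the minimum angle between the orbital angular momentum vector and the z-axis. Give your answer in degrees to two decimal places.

θ_min ≈ 45.00°

|L|² = l(l+1)ℏ² = 2ℏ², so |L| = √2 ℏ.
The smallest angle corresponds to the largest L_z, i.e. m_l = l = 1, giving L_z = 1ℏ.
cos θ_min = 1/√2, so θ_min ≈ 45.00°.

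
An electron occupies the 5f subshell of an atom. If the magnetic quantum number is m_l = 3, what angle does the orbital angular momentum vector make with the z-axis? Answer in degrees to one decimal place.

θ ≈ 30.0°

For 5f, l = 3.
|L| = ℏ√(l(l+1)) = 2√3 ℏ.
L_z = m_l ℏ = 3ℏ.
cos θ = L_z/|L| = 3/√12, so θ ≈ 30.0°.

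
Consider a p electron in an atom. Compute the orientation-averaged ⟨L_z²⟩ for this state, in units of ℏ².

⟨L_z²⟩ = 0.6667 ℏ²

The letter p corresponds to l = 1.
m_l runs from −1 to 1, i.e. {-1, 0, 1}.
Average of L_z² over 3 states: 2/3 ℏ² = 0.6667 ℏ².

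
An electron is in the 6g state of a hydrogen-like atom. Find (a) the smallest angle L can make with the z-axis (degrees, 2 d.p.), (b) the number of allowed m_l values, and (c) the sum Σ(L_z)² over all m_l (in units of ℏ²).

6g means n = 6, l = 4.
cos θ_min = 4/√20, so θ_min ≈ 26.57°.
There are 2l+1 = 9 values of m_l.
Σ m_l² = 60, so Σ(L_z)² = 60 ℏ².

θ_min ≈ 26.57°; 9 values; Σ(L_z)² = 60 ℏ²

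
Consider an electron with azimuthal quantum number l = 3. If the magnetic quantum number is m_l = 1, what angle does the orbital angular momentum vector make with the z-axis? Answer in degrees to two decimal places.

|L|² = l(l+1)ℏ² = 12ℏ², so |L| = 2√3 ℏ.
L_z = m_l ℏ = 1ℏ.
cos θ = L_z/|L| = 1/√12, so θ ≈ 73.22°.

θ ≈ 73.22°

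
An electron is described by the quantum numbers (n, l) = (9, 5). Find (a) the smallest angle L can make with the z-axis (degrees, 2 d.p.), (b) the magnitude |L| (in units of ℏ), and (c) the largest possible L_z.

θ_min ≈ 24.09°; |L| = √30 ℏ ≈ 5.477ℏ; L_z,max = 5ℏ

cos θ_min = 5/√30, so θ_min ≈ 24.09°.
|L| = ℏ√(5·6) = √30 ℏ ≈ 5.477ℏ.
L_z,max = lℏ = 5ℏ.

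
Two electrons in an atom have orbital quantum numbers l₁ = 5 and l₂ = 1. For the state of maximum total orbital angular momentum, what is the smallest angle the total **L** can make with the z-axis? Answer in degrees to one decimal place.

θ_min ≈ 22.2°

Angular momentum addition gives L = |l₁ − l₂|, …, l₁ + l₂.
L ∈ {4, 5, 6}.
The maximum is L = 6, with |L_tot| = ℏ√(6·7) = √42 ℏ.
The minimum angle with z is arccos(6/√42) ≈ 22.2°.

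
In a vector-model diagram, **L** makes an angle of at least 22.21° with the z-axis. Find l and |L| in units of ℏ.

l = 6, |L| = √42 ℏ ≈ 6.481ℏ

cos²θ_min = l/(l+1) = 0.8571.
Thus l = 0.8571/(1 − 0.8571) ≈ 6.
Then |L| = ℏ√(6·7) = √42 ℏ.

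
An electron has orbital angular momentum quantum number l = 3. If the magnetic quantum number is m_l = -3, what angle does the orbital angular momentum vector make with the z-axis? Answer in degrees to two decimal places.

θ ≈ 150.00°

|L| = √(l(l+1)) ℏ = 2√3 ℏ.
L_z = m_l ℏ = −3ℏ.
cos θ = L_z/|L| = -3/√12, so θ ≈ 150.00°.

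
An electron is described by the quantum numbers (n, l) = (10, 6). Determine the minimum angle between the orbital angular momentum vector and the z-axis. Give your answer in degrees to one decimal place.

|L| = ℏ√(l(l+1)) = √42 ℏ.
The smallest angle corresponds to the largest L_z, i.e. m_l = l = 6, giving L_z = 6ℏ.
cos θ_min = 6/√42, so θ_min ≈ 22.2°.

θ_min ≈ 22.2°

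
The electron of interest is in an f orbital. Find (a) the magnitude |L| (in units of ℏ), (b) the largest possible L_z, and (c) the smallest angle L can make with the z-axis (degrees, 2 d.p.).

|L| = 2√3 ℏ ≈ 3.464ℏ; L_z,max = 3ℏ; θ_min ≈ 30.00°

For an f orbital, l = 3.
|L| = ℏ√(3·4) = 2√3 ℏ ≈ 3.464ℏ.
L_z,max = lℏ = 3ℏ.
cos θ_min = 3/√12, so θ_min ≈ 30.00°.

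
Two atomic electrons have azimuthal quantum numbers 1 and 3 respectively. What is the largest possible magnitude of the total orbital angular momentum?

|L_tot|_max = 2√5 ℏ ≈ 4.472ℏ

The total orbital quantum number L ranges from |l₁ − l₂| to l₁ + l₂ in integer steps.
So L can be 2, 3, 4.
The largest magnitude corresponds to L = 4: |L_tot| = ℏ√(4·5) = 2√5 ℏ.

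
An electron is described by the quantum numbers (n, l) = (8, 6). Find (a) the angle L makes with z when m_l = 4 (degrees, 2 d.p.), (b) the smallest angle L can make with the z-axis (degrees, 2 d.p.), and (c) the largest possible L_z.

θ(m_l=4) ≈ 51.89°; θ_min ≈ 22.21°; L_z,max = 6ℏ

For m_l = 4: cos θ = 4/√42, θ ≈ 51.89°.
cos θ_min = 6/√42, so θ_min ≈ 22.21°.
L_z,max = lℏ = 6ℏ.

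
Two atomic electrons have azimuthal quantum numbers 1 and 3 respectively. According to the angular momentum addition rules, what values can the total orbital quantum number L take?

L runs from |1 − 3| = 2 to 1 + 3 = 4.
L ∈ {2, 3, 4}.

L = 2, 3, 4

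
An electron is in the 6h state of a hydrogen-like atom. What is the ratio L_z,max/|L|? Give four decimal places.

6h means n = 6, l = 5.
|L| = √30 ℏ ≈ 5.4772ℏ, while L_z,max = lℏ = 5ℏ.
L_z,max/|L| = 5/√30 = 0.9129.

L_z,max/|L| = 0.9129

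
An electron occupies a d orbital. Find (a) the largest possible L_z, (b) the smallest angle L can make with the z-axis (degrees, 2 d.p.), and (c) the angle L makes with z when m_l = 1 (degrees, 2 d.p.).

For a d orbital, l = 2.
L_z,max = lℏ = 2ℏ.
cos θ_min = 2/√6, so θ_min ≈ 35.26°.
For m_l = 1: cos θ = 1/√6, θ ≈ 65.91°.

L_z,max = 2ℏ; θ_min ≈ 35.26°; θ(m_l=1) ≈ 65.91°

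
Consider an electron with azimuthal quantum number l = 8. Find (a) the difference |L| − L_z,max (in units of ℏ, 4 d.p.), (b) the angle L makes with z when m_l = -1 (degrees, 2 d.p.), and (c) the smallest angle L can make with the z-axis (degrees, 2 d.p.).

|L|−L_z,max ≈ 0.4853ℏ; θ(m_l=-1) ≈ 96.77°; θ_min ≈ 19.47°

|L| − L_z,max = (6√2 − 8)ℏ ≈ 0.4853ℏ.
For m_l = -1: cos θ = -1/√72, θ ≈ 96.77°.
cos θ_min = 8/√72, so θ_min ≈ 19.47°.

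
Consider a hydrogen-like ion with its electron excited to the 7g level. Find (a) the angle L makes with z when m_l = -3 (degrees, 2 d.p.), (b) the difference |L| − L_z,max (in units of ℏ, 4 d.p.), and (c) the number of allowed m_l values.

θ(m_l=-3) ≈ 132.13°; |L|−L_z,max ≈ 0.4721ℏ; 9 values

The 7g level has l = 4.
For m_l = -3: cos θ = -3/√20, θ ≈ 132.13°.
|L| − L_z,max = (2√5 − 4)ℏ ≈ 0.4721ℏ.
There are 2l+1 = 9 values of m_l.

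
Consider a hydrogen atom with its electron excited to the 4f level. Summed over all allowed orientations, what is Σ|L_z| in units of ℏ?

Σ|L_z| = 12 ℏ

The 4f level has l = 3.
m_l ∈ {-3, -2, -1, 0, 1, 2, 3}.
Σ|m_l| = l(l+1) = 12.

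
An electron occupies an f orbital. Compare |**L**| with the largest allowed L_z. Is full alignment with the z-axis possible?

No: L_z,max = 3ℏ < |L| = 2√3 ℏ ≈ 3.464ℏ

The letter f corresponds to l = 3.
|L| = 2√3 ℏ ≈ 3.4641ℏ, while L_z,max = lℏ = 3ℏ.
Since |L| > L_z,max, the vector can never point exactly along z; the closest it comes is θ_min = arccos(3/√12) ≈ 30.0°.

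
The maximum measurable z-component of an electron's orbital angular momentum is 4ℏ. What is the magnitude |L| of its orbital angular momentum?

|L| = 2√5 ℏ ≈ 4.472ℏ

Since max m_l = l, l = 4.
Then |L| = ℏ√(4·5) = 2√5 ℏ.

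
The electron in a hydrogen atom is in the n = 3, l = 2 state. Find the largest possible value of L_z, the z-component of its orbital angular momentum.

L_z = m_l ℏ with m_l ∈ {−2, …, 2}; the maximum is m_l = 2.

L_z,max = 2ℏ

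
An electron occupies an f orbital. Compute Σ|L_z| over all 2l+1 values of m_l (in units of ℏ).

Σ|L_z| = 12 ℏ

For an f orbital, l = 3.
m_l ∈ {-3, -2, -1, 0, 1, 2, 3}.
Σ|m_l| = l(l+1) = 12.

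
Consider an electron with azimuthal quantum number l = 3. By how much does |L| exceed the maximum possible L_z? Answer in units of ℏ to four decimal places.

|L| = 2√3 ℏ ≈ 3.4641ℏ, while L_z,max = lℏ = 3ℏ.
The difference is (2√3 − 3)ℏ ≈ 0.4641ℏ.

|L| − L_z,max ≈ 0.4641ℏ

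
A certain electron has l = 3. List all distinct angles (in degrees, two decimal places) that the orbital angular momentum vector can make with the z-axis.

|L| = ℏ√(l(l+1)) = 2√3 ℏ.
cos θ = m_l/√12 for each m_l ∈ {-3, -2, -1, 0, 1, 2, 3}.

θ ∈ {30.00°, 54.74°, 73.22°, 90.00°, 106.78°, 125.26°, 150.00°}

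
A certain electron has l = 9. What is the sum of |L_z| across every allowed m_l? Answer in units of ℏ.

Σ|L_z| = 90 ℏ

m_l runs from −9 to 9, i.e. {-9, -8, -7, -6, -5, -4, -3, -2, -1, 0, 1, 2, 3, 4, 5, 6, 7, 8, 9}.
Σ|m_l| = 2·9(9+1)/2 = 90.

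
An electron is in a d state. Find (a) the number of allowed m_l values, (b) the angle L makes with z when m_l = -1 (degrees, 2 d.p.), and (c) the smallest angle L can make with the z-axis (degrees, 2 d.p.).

For a d orbital, l = 2.
There are 2l+1 = 5 values of m_l.
For m_l = -1: cos θ = -1/√6, θ ≈ 114.09°.
cos θ_min = 2/√6, so θ_min ≈ 35.26°.

5 values; θ(m_l=-1) ≈ 114.09°; θ_min ≈ 35.26°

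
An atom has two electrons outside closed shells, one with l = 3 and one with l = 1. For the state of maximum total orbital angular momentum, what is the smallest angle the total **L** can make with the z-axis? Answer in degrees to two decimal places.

θ_min ≈ 26.57°

By the triangle rule, |l₁ − l₂| ≤ L ≤ l₁ + l₂.
L ∈ {2, 3, 4}.
The maximum is L = 4, with |L_tot| = ℏ√(4·5) = 2√5 ℏ.
The minimum angle with z is arccos(4/√20) ≈ 26.57°.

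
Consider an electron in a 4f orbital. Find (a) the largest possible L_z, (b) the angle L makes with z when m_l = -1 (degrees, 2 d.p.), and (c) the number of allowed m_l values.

L_z,max = 3ℏ; θ(m_l=-1) ≈ 106.78°; 7 values

The 4f subshell has l = 3.
L_z,max = lℏ = 3ℏ.
For m_l = -1: cos θ = -1/√12, θ ≈ 106.78°.
There are 2l+1 = 7 values of m_l.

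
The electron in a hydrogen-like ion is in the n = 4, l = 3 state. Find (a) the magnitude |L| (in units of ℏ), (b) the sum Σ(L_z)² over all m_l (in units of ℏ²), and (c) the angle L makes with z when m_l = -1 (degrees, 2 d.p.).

|L| = 2√3 ℏ ≈ 3.464ℏ; Σ(L_z)² = 28 ℏ²; θ(m_l=-1) ≈ 106.78°

|L| = ℏ√(3·4) = 2√3 ℏ ≈ 3.464ℏ.
Σ m_l² = 28, so Σ(L_z)² = 28 ℏ².
For m_l = -1: cos θ = -1/√12, θ ≈ 106.78°.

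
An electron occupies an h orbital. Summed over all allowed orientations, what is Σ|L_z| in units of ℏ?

H corresponds to l = 5.
The allowed m_l values are -5, -4, -3, -2, -1, 0, 1, 2, 3, 4, 5.
Σ|m_l| = l(l+1) = 30.

Σ|L_z| = 30 ℏ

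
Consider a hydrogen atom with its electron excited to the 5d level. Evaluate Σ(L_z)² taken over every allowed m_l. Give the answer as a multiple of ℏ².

Σ(L_z)² = 10 ℏ²

The 5d level has l = 2.
m_l runs from −2 to 2, i.e. {-2, -1, 0, 1, 2}.
Σ m_l² = 2·(1 + 4) = 10.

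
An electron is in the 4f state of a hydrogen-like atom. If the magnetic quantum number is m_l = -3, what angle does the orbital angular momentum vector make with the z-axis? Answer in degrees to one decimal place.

For 4f, l = 3.
|L| = ℏ√(l(l+1)) = 2√3 ℏ.
L_z = m_l ℏ = −3ℏ.
cos θ = L_z/|L| = -3/√12, so θ ≈ 150.0°.

θ ≈ 150.0°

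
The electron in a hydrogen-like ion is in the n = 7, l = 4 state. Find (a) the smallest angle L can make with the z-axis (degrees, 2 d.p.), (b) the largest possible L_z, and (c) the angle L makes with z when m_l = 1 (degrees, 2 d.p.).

cos θ_min = 4/√20, so θ_min ≈ 26.57°.
L_z,max = lℏ = 4ℏ.
For m_l = 1: cos θ = 1/√20, θ ≈ 77.08°.

θ_min ≈ 26.57°; L_z,max = 4ℏ; θ(m_l=1) ≈ 77.08°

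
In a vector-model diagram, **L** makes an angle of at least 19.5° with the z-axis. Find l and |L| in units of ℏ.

l = 8, |L| = 6√2 ℏ ≈ 8.485ℏ

At minimum angle, m_l = l, so cos θ = l/√(l(l+1)); cos²θ = l/(l+1) = 0.8886.
l = cos²θ/sin²θ ≈ 8.
Then |L| = ℏ√(8·9) = 6√2 ℏ.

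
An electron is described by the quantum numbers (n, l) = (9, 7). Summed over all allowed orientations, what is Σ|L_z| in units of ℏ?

m_l ∈ {-7, -6, -5, -4, -3, -2, -1, 0, 1, 2, 3, 4, 5, 6, 7}.
Σ|m_l| = 2·7(7+1)/2 = 56.

Σ|L_z| = 56 ℏ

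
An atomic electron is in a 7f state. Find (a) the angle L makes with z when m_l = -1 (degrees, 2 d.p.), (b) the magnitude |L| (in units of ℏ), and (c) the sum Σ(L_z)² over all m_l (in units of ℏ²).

For 7f, l = 3.
For m_l = -1: cos θ = -1/√12, θ ≈ 106.78°.
|L| = ℏ√(3·4) = 2√3 ℏ ≈ 3.464ℏ.
Σ m_l² = 28, so Σ(L_z)² = 28 ℏ².

θ(m_l=-1) ≈ 106.78°; |L| = 2√3 ℏ ≈ 3.464ℏ; Σ(L_z)² = 28 ℏ²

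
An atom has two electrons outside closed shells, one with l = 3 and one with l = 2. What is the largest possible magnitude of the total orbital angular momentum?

|L_tot|_max = √30 ℏ ≈ 5.477ℏ

By the triangle rule, |l₁ − l₂| ≤ L ≤ l₁ + l₂.
Allowed values: L = 1, 2, 3, 4, 5.
The largest magnitude corresponds to L = 5: |L_tot| = ℏ√(5·6) = √30 ℏ.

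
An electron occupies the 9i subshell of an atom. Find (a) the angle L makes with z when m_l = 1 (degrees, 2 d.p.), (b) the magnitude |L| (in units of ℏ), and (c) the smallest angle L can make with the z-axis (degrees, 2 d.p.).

θ(m_l=1) ≈ 81.12°; |L| = √42 ℏ ≈ 6.481ℏ; θ_min ≈ 22.21°

The 9i subshell has l = 6.
For m_l = 1: cos θ = 1/√42, θ ≈ 81.12°.
|L| = ℏ√(6·7) = √42 ℏ ≈ 6.481ℏ.
cos θ_min = 6/√42, so θ_min ≈ 22.21°.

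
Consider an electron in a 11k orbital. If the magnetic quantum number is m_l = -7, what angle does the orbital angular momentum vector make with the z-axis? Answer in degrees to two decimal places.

The 11k subshell has l = 7.
|L| = √(l(l+1)) ℏ = 2√14 ℏ.
L_z = m_l ℏ = −7ℏ.
cos θ = L_z/|L| = -7/√56, so θ ≈ 159.30°.

θ ≈ 159.30°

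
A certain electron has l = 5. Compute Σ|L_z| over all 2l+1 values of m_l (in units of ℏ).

m_l runs from −5 to 5, i.e. {-5, -4, -3, -2, -1, 0, 1, 2, 3, 4, 5}.
Σ|m_l| = l(l+1) = 30.

Σ|L_z| = 30 ℏ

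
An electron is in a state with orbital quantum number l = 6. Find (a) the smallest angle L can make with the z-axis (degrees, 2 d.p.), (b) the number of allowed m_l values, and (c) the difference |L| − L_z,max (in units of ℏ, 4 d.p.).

θ_min ≈ 22.21°; 13 values; |L|−L_z,max ≈ 0.4807ℏ

cos θ_min = 6/√42, so θ_min ≈ 22.21°.
There are 2l+1 = 13 values of m_l.
|L| − L_z,max = (√42 − 6)ℏ ≈ 0.4807ℏ.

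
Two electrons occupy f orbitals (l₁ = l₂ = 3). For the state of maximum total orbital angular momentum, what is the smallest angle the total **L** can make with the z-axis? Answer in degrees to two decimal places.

The total orbital quantum number L ranges from |l₁ − l₂| to l₁ + l₂ in integer steps.
Allowed values: L = 0, 1, 2, 3, 4, 5, 6.
The maximum is L = 6, with |L_tot| = ℏ√(6·7) = √42 ℏ.
The minimum angle with z is arccos(6/√42) ≈ 22.21°.

θ_min ≈ 22.21°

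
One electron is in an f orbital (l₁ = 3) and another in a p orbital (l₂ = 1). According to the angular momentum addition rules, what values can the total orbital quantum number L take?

L = 2, 3, 4

Angular momentum addition gives L = |l₁ − l₂|, …, l₁ + l₂.
L ∈ {2, 3, 4}.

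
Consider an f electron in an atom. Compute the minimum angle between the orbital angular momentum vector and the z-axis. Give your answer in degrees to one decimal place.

θ_min ≈ 30.0°

An f state has l = 3.
|L| = ℏ√(l(l+1)) = 2√3 ℏ.
The smallest angle corresponds to the largest L_z, i.e. m_l = l = 3, giving L_z = 3ℏ.
cos θ_min = 3/√12, so θ_min ≈ 30.0°.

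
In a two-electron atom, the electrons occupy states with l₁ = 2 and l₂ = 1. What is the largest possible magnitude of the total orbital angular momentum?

|L_tot|_max = 2√3 ℏ ≈ 3.464ℏ

Angular momentum addition gives L = |l₁ − l₂|, …, l₁ + l₂.
L ∈ {1, 2, 3}.
The largest magnitude corresponds to L = 3: |L_tot| = ℏ√(3·4) = 2√3 ℏ.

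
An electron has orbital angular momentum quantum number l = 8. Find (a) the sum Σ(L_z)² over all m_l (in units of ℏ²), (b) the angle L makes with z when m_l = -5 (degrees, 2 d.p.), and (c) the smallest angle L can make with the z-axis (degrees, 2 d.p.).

Σ m_l² = 408, so Σ(L_z)² = 408 ℏ².
For m_l = -5: cos θ = -5/√72, θ ≈ 126.10°.
cos θ_min = 8/√72, so θ_min ≈ 19.47°.

Σ(L_z)² = 408 ℏ²; θ(m_l=-5) ≈ 126.10°; θ_min ≈ 19.47°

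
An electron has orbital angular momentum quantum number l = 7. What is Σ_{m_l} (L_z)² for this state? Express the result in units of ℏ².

Σ(L_z)² = 280 ℏ²

The allowed m_l values are -7, -6, -5, -4, -3, -2, -1, 0, 1, 2, 3, 4, 5, 6, 7.
Σ m_l² = l(l+1)(2l+1)/3 = 7·8·15/3 = 280.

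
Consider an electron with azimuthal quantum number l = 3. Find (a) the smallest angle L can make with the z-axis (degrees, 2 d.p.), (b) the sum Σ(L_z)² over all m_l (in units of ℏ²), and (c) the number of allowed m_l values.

cos θ_min = 3/√12, so θ_min ≈ 30.00°.
Σ m_l² = 28, so Σ(L_z)² = 28 ℏ².
There are 2l+1 = 7 values of m_l.

θ_min ≈ 30.00°; Σ(L_z)² = 28 ℏ²; 7 values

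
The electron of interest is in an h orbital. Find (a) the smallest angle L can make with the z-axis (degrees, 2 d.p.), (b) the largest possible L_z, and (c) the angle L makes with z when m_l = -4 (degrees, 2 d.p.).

θ_min ≈ 24.09°; L_z,max = 5ℏ; θ(m_l=-4) ≈ 136.91°

The letter h corresponds to l = 5.
cos θ_min = 5/√30, so θ_min ≈ 24.09°.
L_z,max = lℏ = 5ℏ.
For m_l = -4: cos θ = -4/√30, θ ≈ 136.91°.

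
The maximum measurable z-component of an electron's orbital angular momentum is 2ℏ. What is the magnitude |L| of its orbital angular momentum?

L_z,max = lℏ, so l = 2.
|L| = √(l(l+1)) ℏ = √6 ℏ.

|L| = √6 ℏ ≈ 2.449ℏ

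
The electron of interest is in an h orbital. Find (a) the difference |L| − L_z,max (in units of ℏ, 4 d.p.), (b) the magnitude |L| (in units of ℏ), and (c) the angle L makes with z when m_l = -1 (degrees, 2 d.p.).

An h state has l = 5.
|L| − L_z,max = (√30 − 5)ℏ ≈ 0.4772ℏ.
|L| = ℏ√(5·6) = √30 ℏ ≈ 5.477ℏ.
For m_l = -1: cos θ = -1/√30, θ ≈ 100.52°.

|L|−L_z,max ≈ 0.4772ℏ; |L| = √30 ℏ ≈ 5.477ℏ; θ(m_l=-1) ≈ 100.52°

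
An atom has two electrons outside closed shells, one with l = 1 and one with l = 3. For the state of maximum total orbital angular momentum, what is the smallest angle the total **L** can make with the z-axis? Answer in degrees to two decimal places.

L runs from |1 − 3| = 2 to 1 + 3 = 4.
Allowed values: L = 2, 3, 4.
The maximum is L = 4, with |L_tot| = ℏ√(4·5) = 2√5 ℏ.
The minimum angle with z is arccos(4/√20) ≈ 26.57°.

θ_min ≈ 26.57°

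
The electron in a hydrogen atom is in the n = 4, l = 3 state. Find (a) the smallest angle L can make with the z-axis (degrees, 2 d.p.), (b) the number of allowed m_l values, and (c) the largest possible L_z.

cos θ_min = 3/√12, so θ_min ≈ 30.00°.
There are 2l+1 = 7 values of m_l.
L_z,max = lℏ = 3ℏ.

θ_min ≈ 30.00°; 7 values; L_z,max = 3ℏ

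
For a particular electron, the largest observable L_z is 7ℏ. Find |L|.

Since max m_l = l, l = 7.
Then |L| = ℏ√(7·8) = 2√14 ℏ.

|L| = 2√14 ℏ ≈ 7.483ℏ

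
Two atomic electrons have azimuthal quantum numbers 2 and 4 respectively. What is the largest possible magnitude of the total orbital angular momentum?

|L_tot|_max = √42 ℏ ≈ 6.481ℏ

The total orbital quantum number L ranges from |l₁ − l₂| to l₁ + l₂ in integer steps.
Allowed values: L = 2, 3, 4, 5, 6.
The largest magnitude corresponds to L = 6: |L_tot| = ℏ√(6·7) = √42 ℏ.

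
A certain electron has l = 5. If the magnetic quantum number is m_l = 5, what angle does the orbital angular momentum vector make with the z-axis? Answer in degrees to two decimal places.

θ ≈ 24.09°

|L| = ℏ√(l(l+1)) = √30 ℏ.
L_z = m_l ℏ = 5ℏ.
cos θ = L_z/|L| = 5/√30, so θ ≈ 24.09°.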